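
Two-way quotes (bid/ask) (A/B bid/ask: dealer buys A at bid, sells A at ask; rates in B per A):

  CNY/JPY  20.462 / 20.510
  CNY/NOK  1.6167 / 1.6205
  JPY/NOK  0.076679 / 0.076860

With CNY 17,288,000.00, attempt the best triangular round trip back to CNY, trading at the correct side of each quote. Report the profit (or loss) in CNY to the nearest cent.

Best loop CNY → NOK → JPY → CNY:
CNY 17,288,000.00 × 1.6167 (sell CNY at bid) = NOK 27,949,509.60
NOK 27,949,509.60 ÷ 0.076860 (buy JPY at ask) = JPY 363,641,811
JPY 363,641,811 ÷ 20.510 (buy CNY at ask) = CNY 17,729,976.16

Net profit: CNY 441,976.16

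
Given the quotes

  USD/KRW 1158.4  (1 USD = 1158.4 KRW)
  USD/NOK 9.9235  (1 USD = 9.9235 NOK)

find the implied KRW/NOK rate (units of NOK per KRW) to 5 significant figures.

1 KRW ÷ 1158.4 = 0.00086326 USD
0.00086326 USD × 9.9235 = 0.00856656 NOK

KRW/NOK = 0.0085666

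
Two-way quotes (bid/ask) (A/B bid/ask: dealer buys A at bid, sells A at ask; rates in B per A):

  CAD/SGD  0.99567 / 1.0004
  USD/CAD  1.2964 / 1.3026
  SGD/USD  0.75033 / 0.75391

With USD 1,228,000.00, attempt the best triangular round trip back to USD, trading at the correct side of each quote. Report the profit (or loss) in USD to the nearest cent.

Best loop USD → SGD → CAD → USD:
USD 1,228,000.00 ÷ 0.75391 (buy SGD at ask) = SGD 1,628,841.64
SGD 1,628,841.64 ÷ 1.0004 (buy CAD at ask) = CAD 1,628,190.36
CAD 1,628,190.36 ÷ 1.3026 (buy USD at ask) = USD 1,249,954.22

Net profit: USD 21,954.22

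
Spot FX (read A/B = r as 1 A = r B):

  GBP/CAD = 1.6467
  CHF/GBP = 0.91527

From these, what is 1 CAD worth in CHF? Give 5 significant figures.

CAD/CHF = 0.66349

1 CAD ÷ 1.6467 = 0.607275 GBP
0.607275 GBP ÷ 0.91527 = 0.663493 CHF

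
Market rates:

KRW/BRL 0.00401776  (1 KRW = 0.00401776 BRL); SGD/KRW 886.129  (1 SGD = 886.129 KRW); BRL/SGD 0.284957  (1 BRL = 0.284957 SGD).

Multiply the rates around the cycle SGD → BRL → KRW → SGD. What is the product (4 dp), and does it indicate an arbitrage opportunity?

0.9857 (arbitrage exists)

Around SGD → BRL → KRW → SGD: 1 ÷ 0.284957 ÷ 0.00401776 ÷ 886.129 = 0.985689
Product < 1; profitable direction is SGD → KRW → BRL → SGD.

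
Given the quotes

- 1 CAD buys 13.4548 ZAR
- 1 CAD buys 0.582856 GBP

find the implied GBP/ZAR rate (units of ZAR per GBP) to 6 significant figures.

1 GBP ÷ 0.582856 = 1.71569 CAD
1.71569 CAD × 13.4548 = 23.0843 ZAR

GBP/ZAR = 23.0843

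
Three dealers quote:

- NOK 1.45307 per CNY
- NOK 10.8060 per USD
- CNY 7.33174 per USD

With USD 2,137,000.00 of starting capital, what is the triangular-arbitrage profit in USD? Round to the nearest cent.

Profitable loop is USD → NOK → CNY → USD:
USD 2,137,000.00 × 10.8060 = NOK 23,092,422.00
NOK 23,092,422.00 ÷ 1.45307 = CNY 15,892,160.74
CNY 15,892,160.74 ÷ 7.33174 = USD 2,167,583.78
Profit = USD 2,167,583.78 − USD 2,137,000.00

Profit: USD 30,583.78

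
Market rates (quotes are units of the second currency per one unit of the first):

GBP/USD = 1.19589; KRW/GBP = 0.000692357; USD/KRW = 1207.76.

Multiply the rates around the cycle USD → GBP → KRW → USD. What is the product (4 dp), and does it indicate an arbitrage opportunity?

1.0000 (no arbitrage)

Around USD → GBP → KRW → USD: 1 ÷ 1.19589 ÷ 0.000692357 ÷ 1207.76 = 0.999995
Product ≈ 1 (deviation 0.000%, within rounding noise).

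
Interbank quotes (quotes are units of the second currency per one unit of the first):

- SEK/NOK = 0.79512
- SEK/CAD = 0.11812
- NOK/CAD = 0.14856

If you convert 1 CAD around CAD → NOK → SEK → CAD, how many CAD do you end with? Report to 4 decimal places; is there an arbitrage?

Around CAD → NOK → SEK → CAD: 1 ÷ 0.14856 ÷ 0.79512 × 0.11812 = 0.999974
Product ≈ 1 (deviation 0.003%, within rounding noise).

1.0000 (no arbitrage)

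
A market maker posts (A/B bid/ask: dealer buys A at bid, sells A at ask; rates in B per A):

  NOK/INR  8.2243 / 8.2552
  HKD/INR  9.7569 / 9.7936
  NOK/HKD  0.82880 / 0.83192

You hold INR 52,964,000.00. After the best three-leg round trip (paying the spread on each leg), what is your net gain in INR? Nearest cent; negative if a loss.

Net profit: INR 499,303.87

Best loop INR → HKD → NOK → INR:
INR 52,964,000.00 ÷ 9.7936 (buy HKD at ask) = HKD 5,408,021.57
HKD 5,408,021.57 ÷ 0.83192 (buy NOK at ask) = NOK 6,500,650.98
NOK 6,500,650.98 × 8.2243 (sell NOK at bid) = INR 53,463,303.87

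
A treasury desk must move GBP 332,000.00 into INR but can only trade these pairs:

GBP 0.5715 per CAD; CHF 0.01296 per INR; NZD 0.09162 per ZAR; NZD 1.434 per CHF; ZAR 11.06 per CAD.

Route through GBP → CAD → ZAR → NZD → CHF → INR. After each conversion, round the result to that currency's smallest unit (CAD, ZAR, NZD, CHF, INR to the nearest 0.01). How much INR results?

INR 31,674,743.83

GBP 332,000.00 ÷ 0.5715 = CAD 580,927.38
CAD 580,927.38 × 11.06 = ZAR 6,425,056.82
ZAR 6,425,056.82 × 0.09162 = NZD 588,663.71
NZD 588,663.71 ÷ 1.434 = CHF 410,504.68
CHF 410,504.68 ÷ 0.01296 = INR 31,674,743.83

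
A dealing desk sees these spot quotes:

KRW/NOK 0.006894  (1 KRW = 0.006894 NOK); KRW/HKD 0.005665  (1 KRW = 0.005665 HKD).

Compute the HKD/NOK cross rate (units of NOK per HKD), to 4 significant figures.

1 HKD ÷ 0.005665 = 176.523 KRW
176.523 KRW × 0.006894 = 1.21695 NOK

HKD/NOK = 1.217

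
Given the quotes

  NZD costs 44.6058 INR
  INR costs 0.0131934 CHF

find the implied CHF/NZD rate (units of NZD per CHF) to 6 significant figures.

CHF/NZD = 1.69923

1 CHF ÷ 0.0131934 = 75.7955 INR
75.7955 INR ÷ 44.6058 = 1.69923 NZD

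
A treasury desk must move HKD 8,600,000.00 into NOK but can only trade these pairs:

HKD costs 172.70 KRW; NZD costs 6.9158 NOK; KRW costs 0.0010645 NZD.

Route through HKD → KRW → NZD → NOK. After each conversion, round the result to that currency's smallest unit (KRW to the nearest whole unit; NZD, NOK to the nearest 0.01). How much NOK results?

NOK 10,933,995.22

HKD 8,600,000.00 × 172.70 = KRW 1,485,220,000
KRW 1,485,220,000 × 0.0010645 = NZD 1,581,016.69
NZD 1,581,016.69 × 6.9158 = NOK 10,933,995.22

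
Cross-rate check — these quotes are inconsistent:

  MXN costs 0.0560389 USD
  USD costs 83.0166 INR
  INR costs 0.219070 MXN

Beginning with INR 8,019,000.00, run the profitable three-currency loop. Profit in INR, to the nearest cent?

Profitable loop is INR → MXN → USD → INR:
INR 8,019,000.00 × 0.219070 = MXN 1,756,722.33
MXN 1,756,722.33 × 0.0560389 = USD 98,444.79
USD 98,444.79 × 83.0166 = INR 8,172,551.50
Profit = INR 8,172,551.50 − INR 8,019,000.00

Profit: INR 153,551.50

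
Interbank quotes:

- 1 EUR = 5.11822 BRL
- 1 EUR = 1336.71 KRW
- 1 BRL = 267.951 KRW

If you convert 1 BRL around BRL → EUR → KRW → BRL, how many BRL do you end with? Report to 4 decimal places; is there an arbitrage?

0.9747 (arbitrage exists)

Around BRL → EUR → KRW → BRL: 1 ÷ 5.11822 × 1336.71 ÷ 267.951 = 0.974682
Product < 1; profitable direction is BRL → KRW → EUR → BRL.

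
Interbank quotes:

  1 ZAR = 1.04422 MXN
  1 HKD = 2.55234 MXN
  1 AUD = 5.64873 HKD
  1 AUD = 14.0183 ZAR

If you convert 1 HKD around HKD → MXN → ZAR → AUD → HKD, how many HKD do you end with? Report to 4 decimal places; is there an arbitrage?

Around HKD → MXN → ZAR → AUD → HKD: 1 × 2.55234 ÷ 1.04422 ÷ 14.0183 × 5.64873 = 0.984922
Product < 1; profitable direction is HKD → AUD → ZAR → MXN → HKD.

0.9849 (arbitrage exists)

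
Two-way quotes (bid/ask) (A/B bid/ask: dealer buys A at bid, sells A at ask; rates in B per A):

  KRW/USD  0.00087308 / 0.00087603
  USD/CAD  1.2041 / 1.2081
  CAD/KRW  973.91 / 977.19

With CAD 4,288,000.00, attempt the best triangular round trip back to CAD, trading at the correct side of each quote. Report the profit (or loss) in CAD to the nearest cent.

Best loop CAD → KRW → USD → CAD:
CAD 4,288,000.00 × 973.91 (sell CAD at bid) = KRW 4,176,126,080
KRW 4,176,126,080 × 0.00087308 (sell KRW at bid) = USD 3,646,092.16
USD 3,646,092.16 × 1.2041 (sell USD at bid) = CAD 4,390,259.57

Net profit: CAD 102,259.57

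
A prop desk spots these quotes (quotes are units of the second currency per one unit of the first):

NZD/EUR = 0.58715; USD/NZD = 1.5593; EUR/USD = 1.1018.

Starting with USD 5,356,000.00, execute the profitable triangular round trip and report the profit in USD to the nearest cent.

Profitable loop is USD → NZD → EUR → USD:
USD 5,356,000.00 × 1.5593 = NZD 8,351,610.80
NZD 8,351,610.80 × 0.58715 = EUR 4,903,648.28
EUR 4,903,648.28 × 1.1018 = USD 5,402,839.68
Profit = USD 5,402,839.68 − USD 5,356,000.00

Profit: USD 46,839.68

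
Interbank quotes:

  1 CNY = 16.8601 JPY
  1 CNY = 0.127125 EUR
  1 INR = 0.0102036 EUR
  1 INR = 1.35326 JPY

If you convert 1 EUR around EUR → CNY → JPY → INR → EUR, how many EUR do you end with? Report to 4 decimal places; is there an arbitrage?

Around EUR → CNY → JPY → INR → EUR: 1 ÷ 0.127125 × 16.8601 ÷ 1.35326 × 0.0102036 = 1.000003
Product ≈ 1 (deviation 0.000%, within rounding noise).

1.0000 (no arbitrage)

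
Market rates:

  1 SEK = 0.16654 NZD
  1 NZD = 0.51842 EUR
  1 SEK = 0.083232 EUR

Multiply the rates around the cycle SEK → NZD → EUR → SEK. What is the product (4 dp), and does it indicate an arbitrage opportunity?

Around SEK → NZD → EUR → SEK: 1 × 0.16654 × 0.51842 ÷ 0.083232 = 1.037313
Product > 1; profitable direction is SEK → NZD → EUR → SEK.

1.0373 (arbitrage exists)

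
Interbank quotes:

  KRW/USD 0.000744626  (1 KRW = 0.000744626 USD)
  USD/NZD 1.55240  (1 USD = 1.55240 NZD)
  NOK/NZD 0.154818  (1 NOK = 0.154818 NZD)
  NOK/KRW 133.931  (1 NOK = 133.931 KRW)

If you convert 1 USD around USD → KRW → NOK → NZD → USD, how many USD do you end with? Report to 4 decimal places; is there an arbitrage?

Around USD → KRW → NOK → NZD → USD: 1 ÷ 0.000744626 ÷ 133.931 × 0.154818 ÷ 1.55240 = 0.999997
Product ≈ 1 (deviation 0.000%, within rounding noise).

1.0000 (no arbitrage)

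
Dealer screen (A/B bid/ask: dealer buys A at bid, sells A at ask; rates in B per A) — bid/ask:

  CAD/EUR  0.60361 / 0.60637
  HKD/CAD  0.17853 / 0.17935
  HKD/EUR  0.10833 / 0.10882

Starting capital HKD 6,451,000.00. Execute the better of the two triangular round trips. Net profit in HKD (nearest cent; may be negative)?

Best loop HKD → EUR → CAD → HKD:
HKD 6,451,000.00 × 0.10833 (sell HKD at bid) = EUR 698,836.83
EUR 698,836.83 ÷ 0.60637 (buy CAD at ask) = CAD 1,152,492.42
CAD 1,152,492.42 ÷ 0.17935 (buy HKD at ask) = HKD 6,425,940.46

Net result: HKD -25,059.54 (no profitable arbitrage after spreads)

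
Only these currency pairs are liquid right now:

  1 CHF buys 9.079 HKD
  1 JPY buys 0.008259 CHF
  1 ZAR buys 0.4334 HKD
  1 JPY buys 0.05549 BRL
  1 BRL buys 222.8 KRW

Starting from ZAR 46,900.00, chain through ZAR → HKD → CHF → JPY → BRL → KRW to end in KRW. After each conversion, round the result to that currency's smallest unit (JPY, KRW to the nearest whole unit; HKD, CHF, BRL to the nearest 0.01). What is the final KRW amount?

ZAR 46,900.00 × 0.4334 = HKD 20,326.46
HKD 20,326.46 ÷ 9.079 = CHF 2,238.84
CHF 2,238.84 ÷ 0.008259 = JPY 271,079
JPY 271,079 × 0.05549 = BRL 15,042.17
BRL 15,042.17 × 222.8 = KRW 3,351,395

KRW 3,351,395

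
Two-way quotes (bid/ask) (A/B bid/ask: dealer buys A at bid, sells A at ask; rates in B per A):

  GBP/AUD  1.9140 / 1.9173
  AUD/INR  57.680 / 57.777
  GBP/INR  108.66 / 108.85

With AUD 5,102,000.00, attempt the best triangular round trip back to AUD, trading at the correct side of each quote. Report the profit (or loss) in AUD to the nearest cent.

Best loop AUD → INR → GBP → AUD:
AUD 5,102,000.00 × 57.680 (sell AUD at bid) = INR 294,283,360.00
INR 294,283,360.00 ÷ 108.85 (buy GBP at ask) = GBP 2,703,567.85
GBP 2,703,567.85 × 1.9140 (sell GBP at bid) = AUD 5,174,628.86

Net profit: AUD 72,628.86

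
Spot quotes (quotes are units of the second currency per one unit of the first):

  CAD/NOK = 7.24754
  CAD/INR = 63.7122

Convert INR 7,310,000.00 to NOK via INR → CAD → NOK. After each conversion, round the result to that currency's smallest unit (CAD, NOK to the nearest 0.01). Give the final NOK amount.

NOK 831,544.33

INR 7,310,000.00 ÷ 63.7122 = CAD 114,734.70
CAD 114,734.70 × 7.24754 = NOK 831,544.33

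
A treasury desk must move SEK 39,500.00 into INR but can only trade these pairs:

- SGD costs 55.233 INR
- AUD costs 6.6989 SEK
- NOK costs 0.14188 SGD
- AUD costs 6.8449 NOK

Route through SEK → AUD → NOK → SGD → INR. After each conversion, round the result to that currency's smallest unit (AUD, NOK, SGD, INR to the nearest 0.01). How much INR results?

INR 316,286.25

SEK 39,500.00 ÷ 6.6989 = AUD 5,896.49
AUD 5,896.49 × 6.8449 = NOK 40,360.88
NOK 40,360.88 × 0.14188 = SGD 5,726.40
SGD 5,726.40 × 55.233 = INR 316,286.25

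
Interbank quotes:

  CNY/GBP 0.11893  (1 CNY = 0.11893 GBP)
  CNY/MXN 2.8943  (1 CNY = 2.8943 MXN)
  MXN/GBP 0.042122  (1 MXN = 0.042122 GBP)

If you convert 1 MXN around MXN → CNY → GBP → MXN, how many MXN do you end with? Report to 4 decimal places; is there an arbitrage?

0.9755 (arbitrage exists)

Around MXN → CNY → GBP → MXN: 1 ÷ 2.8943 × 0.11893 ÷ 0.042122 = 0.975526
Product < 1; profitable direction is MXN → GBP → CNY → MXN.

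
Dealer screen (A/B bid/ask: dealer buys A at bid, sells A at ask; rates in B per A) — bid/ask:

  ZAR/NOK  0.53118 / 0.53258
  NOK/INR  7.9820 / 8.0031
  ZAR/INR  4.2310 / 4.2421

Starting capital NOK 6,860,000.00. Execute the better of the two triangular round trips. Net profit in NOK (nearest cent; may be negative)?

Net result: NOK -3,592.02 (no profitable arbitrage after spreads)

Best loop NOK → INR → ZAR → NOK:
NOK 6,860,000.00 × 7.9820 (sell NOK at bid) = INR 54,756,520.00
INR 54,756,520.00 ÷ 4.2421 (buy ZAR at ask) = ZAR 12,907,880.53
ZAR 12,907,880.53 × 0.53118 (sell ZAR at bid) = NOK 6,856,407.98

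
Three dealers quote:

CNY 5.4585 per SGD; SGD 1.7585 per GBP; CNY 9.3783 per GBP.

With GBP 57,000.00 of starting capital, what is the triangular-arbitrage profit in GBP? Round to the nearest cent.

Profitable loop is GBP → SGD → CNY → GBP:
GBP 57,000.00 × 1.7585 = SGD 100,234.50
SGD 100,234.50 × 5.4585 = CNY 547,130.02
CNY 547,130.02 ÷ 9.3783 = GBP 58,340.00
Profit = GBP 58,340.00 − GBP 57,000.00

Profit: GBP 1,340.00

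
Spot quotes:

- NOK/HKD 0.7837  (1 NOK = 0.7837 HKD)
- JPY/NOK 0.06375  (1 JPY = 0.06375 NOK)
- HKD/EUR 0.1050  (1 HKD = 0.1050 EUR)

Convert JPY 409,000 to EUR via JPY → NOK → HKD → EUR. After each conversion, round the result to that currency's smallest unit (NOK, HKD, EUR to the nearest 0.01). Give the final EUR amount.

EUR 2,145.57

JPY 409,000 × 0.06375 = NOK 26,073.75
NOK 26,073.75 × 0.7837 = HKD 20,434.00
HKD 20,434.00 × 0.1050 = EUR 2,145.57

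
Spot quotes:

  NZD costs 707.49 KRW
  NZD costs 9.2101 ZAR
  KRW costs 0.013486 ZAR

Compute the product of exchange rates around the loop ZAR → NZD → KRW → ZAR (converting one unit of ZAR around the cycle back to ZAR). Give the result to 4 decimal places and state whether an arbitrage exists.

Around ZAR → NZD → KRW → ZAR: 1 ÷ 9.2101 × 707.49 × 0.013486 = 1.035951
Product > 1; profitable direction is ZAR → NZD → KRW → ZAR.

1.0360 (arbitrage exists)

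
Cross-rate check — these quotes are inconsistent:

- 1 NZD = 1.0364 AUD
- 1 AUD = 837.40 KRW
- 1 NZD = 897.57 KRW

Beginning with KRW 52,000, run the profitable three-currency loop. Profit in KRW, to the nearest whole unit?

Profit: KRW 1,779

Profitable loop is KRW → AUD → NZD → KRW:
KRW 52,000 ÷ 837.40 = AUD 62.10
AUD 62.10 ÷ 1.0364 = NZD 59.92
NZD 59.92 × 897.57 = KRW 53,779
Profit = KRW 53,779 − KRW 52,000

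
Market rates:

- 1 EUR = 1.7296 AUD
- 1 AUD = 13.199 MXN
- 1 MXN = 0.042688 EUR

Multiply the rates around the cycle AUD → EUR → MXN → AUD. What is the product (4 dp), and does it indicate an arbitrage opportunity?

1.0261 (arbitrage exists)

Around AUD → EUR → MXN → AUD: 1 ÷ 1.7296 ÷ 0.042688 ÷ 13.199 = 1.026142
Product > 1; profitable direction is AUD → EUR → MXN → AUD.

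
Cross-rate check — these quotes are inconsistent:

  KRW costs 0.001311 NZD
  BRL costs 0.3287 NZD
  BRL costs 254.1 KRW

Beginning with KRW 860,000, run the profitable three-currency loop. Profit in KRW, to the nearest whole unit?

Profitable loop is KRW → NZD → BRL → KRW:
KRW 860,000 × 0.001311 = NZD 1,127.46
NZD 1,127.46 ÷ 0.3287 = BRL 3,430.06
BRL 3,430.06 × 254.1 = KRW 871,578
Profit = KRW 871,578 − KRW 860,000

Profit: KRW 11,578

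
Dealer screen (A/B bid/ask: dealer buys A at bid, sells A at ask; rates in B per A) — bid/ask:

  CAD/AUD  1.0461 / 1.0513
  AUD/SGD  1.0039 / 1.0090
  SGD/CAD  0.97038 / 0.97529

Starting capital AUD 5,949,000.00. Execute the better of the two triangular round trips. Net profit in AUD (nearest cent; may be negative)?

Best loop AUD → SGD → CAD → AUD:
AUD 5,949,000.00 × 1.0039 (sell AUD at bid) = SGD 5,972,201.10
SGD 5,972,201.10 × 0.97038 (sell SGD at bid) = CAD 5,795,304.50
CAD 5,795,304.50 × 1.0461 (sell CAD at bid) = AUD 6,062,468.04

Net profit: AUD 113,468.04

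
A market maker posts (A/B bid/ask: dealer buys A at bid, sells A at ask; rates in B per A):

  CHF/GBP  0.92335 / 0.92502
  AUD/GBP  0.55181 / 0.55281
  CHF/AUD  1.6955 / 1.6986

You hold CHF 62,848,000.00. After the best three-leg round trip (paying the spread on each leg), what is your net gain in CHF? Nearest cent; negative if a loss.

Best loop CHF → AUD → GBP → CHF:
CHF 62,848,000.00 × 1.6955 (sell CHF at bid) = AUD 106,558,784.00
AUD 106,558,784.00 × 0.55181 (sell AUD at bid) = GBP 58,800,202.60
GBP 58,800,202.60 ÷ 0.92502 (buy CHF at ask) = CHF 63,566,412.18

Net profit: CHF 718,412.18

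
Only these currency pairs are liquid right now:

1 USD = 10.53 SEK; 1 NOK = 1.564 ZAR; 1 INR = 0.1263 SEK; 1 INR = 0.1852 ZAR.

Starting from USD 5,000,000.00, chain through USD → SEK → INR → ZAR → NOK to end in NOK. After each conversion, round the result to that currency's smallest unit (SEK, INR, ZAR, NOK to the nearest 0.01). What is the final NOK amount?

USD 5,000,000.00 × 10.53 = SEK 52,650,000.00
SEK 52,650,000.00 ÷ 0.1263 = INR 416,864,608.08
INR 416,864,608.08 × 0.1852 = ZAR 77,203,325.42
ZAR 77,203,325.42 ÷ 1.564 = NOK 49,362,740.04

NOK 49,362,740.04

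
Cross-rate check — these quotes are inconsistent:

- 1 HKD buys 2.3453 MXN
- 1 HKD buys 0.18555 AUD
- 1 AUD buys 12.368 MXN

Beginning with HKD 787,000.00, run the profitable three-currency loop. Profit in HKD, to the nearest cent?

Profit: HKD 17,290.06

Profitable loop is HKD → MXN → AUD → HKD:
HKD 787,000.00 × 2.3453 = MXN 1,845,751.10
MXN 1,845,751.10 ÷ 12.368 = AUD 149,236.02
AUD 149,236.02 ÷ 0.18555 = HKD 804,290.06
Profit = HKD 804,290.06 − HKD 787,000.00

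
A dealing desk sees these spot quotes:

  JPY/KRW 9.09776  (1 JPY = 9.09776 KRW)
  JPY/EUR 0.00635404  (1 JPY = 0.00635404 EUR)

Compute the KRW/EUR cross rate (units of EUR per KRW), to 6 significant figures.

1 KRW ÷ 9.09776 = 0.109917 JPY
0.109917 JPY × 0.00635404 = 0.000698418 EUR

KRW/EUR = 0.000698418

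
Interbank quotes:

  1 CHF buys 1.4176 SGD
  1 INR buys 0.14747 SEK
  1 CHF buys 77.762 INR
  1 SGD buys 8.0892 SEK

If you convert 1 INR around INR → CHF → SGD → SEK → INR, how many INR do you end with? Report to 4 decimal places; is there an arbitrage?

1.0000 (no arbitrage)

Around INR → CHF → SGD → SEK → INR: 1 ÷ 77.762 × 1.4176 × 8.0892 ÷ 0.14747 = 0.999973
Product ≈ 1 (deviation 0.003%, within rounding noise).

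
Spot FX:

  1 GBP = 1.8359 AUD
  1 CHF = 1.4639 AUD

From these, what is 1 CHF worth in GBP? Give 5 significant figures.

CHF/GBP = 0.79737

1 CHF × 1.4639 = 1.4639 AUD
1.4639 AUD ÷ 1.8359 = 0.797375 GBP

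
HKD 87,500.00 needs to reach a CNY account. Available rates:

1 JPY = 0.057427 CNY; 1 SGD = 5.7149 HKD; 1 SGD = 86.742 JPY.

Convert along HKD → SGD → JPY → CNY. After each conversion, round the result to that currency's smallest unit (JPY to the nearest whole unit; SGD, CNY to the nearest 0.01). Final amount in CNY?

CNY 76,268.45

HKD 87,500.00 ÷ 5.7149 = SGD 15,310.85
SGD 15,310.85 × 86.742 = JPY 1,328,094
JPY 1,328,094 × 0.057427 = CNY 76,268.45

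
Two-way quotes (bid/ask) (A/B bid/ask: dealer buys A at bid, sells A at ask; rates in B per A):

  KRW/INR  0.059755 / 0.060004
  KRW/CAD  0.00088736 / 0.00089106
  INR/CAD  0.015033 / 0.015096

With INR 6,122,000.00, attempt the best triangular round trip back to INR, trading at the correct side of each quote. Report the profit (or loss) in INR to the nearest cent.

Net profit: INR 49,721.00

Best loop INR → CAD → KRW → INR:
INR 6,122,000.00 × 0.015033 (sell INR at bid) = CAD 92,032.03
CAD 92,032.03 ÷ 0.00089106 (buy KRW at ask) = KRW 103,283,759
KRW 103,283,759 × 0.059755 (sell KRW at bid) = INR 6,171,721.00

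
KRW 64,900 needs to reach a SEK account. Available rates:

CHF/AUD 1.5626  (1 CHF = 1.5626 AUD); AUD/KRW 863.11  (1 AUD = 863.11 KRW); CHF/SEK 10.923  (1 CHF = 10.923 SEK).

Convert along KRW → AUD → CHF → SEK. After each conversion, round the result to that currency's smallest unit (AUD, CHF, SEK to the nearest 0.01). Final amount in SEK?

SEK 525.61

KRW 64,900 ÷ 863.11 = AUD 75.19
AUD 75.19 ÷ 1.5626 = CHF 48.12
CHF 48.12 × 10.923 = SEK 525.61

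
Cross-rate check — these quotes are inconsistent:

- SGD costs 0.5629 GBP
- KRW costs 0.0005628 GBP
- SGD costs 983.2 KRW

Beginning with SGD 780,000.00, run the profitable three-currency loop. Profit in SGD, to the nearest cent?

Profit: SGD 13,468.87

Profitable loop is SGD → GBP → KRW → SGD:
SGD 780,000.00 × 0.5629 = GBP 439,062.00
GBP 439,062.00 ÷ 0.0005628 = KRW 780,138,593
KRW 780,138,593 ÷ 983.2 = SGD 793,468.87
Profit = SGD 793,468.87 − SGD 780,000.00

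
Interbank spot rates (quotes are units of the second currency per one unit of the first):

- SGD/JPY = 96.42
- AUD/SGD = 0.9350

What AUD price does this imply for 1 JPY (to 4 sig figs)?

JPY/AUD = 0.01109

1 JPY ÷ 96.42 = 0.0103713 SGD
0.0103713 SGD ÷ 0.9350 = 0.0110923 AUD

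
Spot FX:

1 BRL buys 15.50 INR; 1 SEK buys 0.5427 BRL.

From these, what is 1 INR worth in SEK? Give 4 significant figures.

1 INR ÷ 15.50 = 0.0645161 BRL
0.0645161 BRL ÷ 0.5427 = 0.11888 SEK

INR/SEK = 0.1189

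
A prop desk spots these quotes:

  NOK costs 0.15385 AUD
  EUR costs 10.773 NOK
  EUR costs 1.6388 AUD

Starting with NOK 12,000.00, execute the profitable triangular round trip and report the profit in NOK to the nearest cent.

Profit: NOK 136.39

Profitable loop is NOK → AUD → EUR → NOK:
NOK 12,000.00 × 0.15385 = AUD 1,846.20
AUD 1,846.20 ÷ 1.6388 = EUR 1,126.56
EUR 1,126.56 × 10.773 = NOK 12,136.39
Profit = NOK 12,136.39 − NOK 12,000.00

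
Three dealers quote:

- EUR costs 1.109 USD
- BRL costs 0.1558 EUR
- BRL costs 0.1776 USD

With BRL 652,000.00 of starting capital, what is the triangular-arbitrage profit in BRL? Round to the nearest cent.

Profit: BRL 18,180.15

Profitable loop is BRL → USD → EUR → BRL:
BRL 652,000.00 × 0.1776 = USD 115,795.20
USD 115,795.20 ÷ 1.109 = EUR 104,414.07
EUR 104,414.07 ÷ 0.1558 = BRL 670,180.15
Profit = BRL 670,180.15 − BRL 652,000.00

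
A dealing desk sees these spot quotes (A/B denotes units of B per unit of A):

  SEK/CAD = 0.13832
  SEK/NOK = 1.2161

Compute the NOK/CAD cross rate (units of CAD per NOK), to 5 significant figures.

NOK/CAD = 0.11374

1 NOK ÷ 1.2161 = 0.822301 SEK
0.822301 SEK × 0.13832 = 0.113741 CAD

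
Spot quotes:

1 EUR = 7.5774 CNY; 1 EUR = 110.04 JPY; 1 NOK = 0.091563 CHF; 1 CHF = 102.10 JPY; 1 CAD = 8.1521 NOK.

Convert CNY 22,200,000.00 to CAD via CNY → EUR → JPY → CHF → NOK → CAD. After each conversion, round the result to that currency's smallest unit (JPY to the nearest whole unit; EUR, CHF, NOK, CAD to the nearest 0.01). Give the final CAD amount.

CAD 4,230,270.02

CNY 22,200,000.00 ÷ 7.5774 = EUR 2,929,764.83
EUR 2,929,764.83 × 110.04 = JPY 322,391,322
JPY 322,391,322 ÷ 102.10 = CHF 3,157,603.55
CHF 3,157,603.55 ÷ 0.091563 = NOK 34,485,584.24
NOK 34,485,584.24 ÷ 8.1521 = CAD 4,230,270.02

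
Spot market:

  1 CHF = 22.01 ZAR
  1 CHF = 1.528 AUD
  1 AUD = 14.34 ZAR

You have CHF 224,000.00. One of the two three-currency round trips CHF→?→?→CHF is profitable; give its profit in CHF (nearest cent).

Profit: CHF 1,006.75

Profitable loop is CHF → ZAR → AUD → CHF:
CHF 224,000.00 × 22.01 = ZAR 4,930,240.00
ZAR 4,930,240.00 ÷ 14.34 = AUD 343,810.32
AUD 343,810.32 ÷ 1.528 = CHF 225,006.75
Profit = CHF 225,006.75 − CHF 224,000.00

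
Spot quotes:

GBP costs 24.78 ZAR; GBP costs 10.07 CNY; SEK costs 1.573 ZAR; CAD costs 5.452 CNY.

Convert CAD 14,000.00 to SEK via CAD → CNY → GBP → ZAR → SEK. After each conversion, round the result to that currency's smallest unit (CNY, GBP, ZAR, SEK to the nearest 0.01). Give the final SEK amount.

SEK 119,406.20

CAD 14,000.00 × 5.452 = CNY 76,328.00
CNY 76,328.00 ÷ 10.07 = GBP 7,579.74
GBP 7,579.74 × 24.78 = ZAR 187,825.96
ZAR 187,825.96 ÷ 1.573 = SEK 119,406.20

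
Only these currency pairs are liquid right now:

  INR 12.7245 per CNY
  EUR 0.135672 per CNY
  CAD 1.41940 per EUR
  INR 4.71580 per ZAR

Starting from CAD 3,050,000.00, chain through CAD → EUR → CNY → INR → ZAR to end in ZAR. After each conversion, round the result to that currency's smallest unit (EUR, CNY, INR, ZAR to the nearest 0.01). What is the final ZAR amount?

ZAR 42,735,634.86

CAD 3,050,000.00 ÷ 1.41940 = EUR 2,148,795.27
EUR 2,148,795.27 ÷ 0.135672 = CNY 15,838,163.14
CNY 15,838,163.14 × 12.7245 = INR 201,532,706.87
INR 201,532,706.87 ÷ 4.71580 = ZAR 42,735,634.86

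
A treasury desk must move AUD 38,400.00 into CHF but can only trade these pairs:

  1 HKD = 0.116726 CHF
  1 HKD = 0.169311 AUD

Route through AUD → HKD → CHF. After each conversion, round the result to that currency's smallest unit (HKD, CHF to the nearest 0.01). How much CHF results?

CHF 26,473.64

AUD 38,400.00 ÷ 0.169311 = HKD 226,801.57
HKD 226,801.57 × 0.116726 = CHF 26,473.64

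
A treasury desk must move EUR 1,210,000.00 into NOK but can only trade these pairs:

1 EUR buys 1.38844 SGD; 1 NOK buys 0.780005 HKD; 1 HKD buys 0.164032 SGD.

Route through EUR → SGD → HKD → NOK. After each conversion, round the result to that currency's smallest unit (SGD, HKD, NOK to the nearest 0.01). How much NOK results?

EUR 1,210,000.00 × 1.38844 = SGD 1,680,012.40
SGD 1,680,012.40 ÷ 0.164032 = HKD 10,241,979.61
HKD 10,241,979.61 ÷ 0.780005 = NOK 13,130,658.92

NOK 13,130,658.92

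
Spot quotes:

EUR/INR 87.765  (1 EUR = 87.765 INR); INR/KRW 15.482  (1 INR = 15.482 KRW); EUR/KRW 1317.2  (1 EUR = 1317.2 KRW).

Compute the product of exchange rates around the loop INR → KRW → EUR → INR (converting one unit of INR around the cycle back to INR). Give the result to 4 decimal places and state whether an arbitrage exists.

Around INR → KRW → EUR → INR: 1 × 15.482 ÷ 1317.2 × 87.765 = 1.031565
Product > 1; profitable direction is INR → KRW → EUR → INR.

1.0316 (arbitrage exists)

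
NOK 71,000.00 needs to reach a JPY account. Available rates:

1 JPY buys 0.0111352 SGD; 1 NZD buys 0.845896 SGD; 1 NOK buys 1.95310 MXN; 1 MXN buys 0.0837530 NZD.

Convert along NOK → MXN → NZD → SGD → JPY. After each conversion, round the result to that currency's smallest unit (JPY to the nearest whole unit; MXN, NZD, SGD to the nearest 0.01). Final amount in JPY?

NOK 71,000.00 × 1.95310 = MXN 138,670.10
MXN 138,670.10 × 0.0837530 = NZD 11,614.04
NZD 11,614.04 × 0.845896 = SGD 9,824.27
SGD 9,824.27 ÷ 0.0111352 = JPY 882,272

JPY 882,272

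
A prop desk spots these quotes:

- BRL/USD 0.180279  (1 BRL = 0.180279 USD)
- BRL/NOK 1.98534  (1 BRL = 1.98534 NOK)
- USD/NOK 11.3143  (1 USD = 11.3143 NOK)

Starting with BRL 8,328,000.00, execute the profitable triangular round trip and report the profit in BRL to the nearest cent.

Profitable loop is BRL → USD → NOK → BRL:
BRL 8,328,000.00 × 0.180279 = USD 1,501,363.51
USD 1,501,363.51 × 11.3143 = NOK 16,986,877.18
NOK 16,986,877.18 ÷ 1.98534 = BRL 8,556,155.21
Profit = BRL 8,556,155.21 − BRL 8,328,000.00

Profit: BRL 228,155.21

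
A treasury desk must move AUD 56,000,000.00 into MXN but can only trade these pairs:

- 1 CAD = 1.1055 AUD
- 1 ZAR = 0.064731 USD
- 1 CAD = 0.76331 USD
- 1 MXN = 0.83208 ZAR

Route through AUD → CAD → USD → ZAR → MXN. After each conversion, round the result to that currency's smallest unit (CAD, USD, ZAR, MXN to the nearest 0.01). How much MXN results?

MXN 717,881,617.12

AUD 56,000,000.00 ÷ 1.1055 = CAD 50,655,811.85
CAD 50,655,811.85 × 0.76331 = USD 38,666,087.74
USD 38,666,087.74 ÷ 0.064731 = ZAR 597,334,935.97
ZAR 597,334,935.97 ÷ 0.83208 = MXN 717,881,617.12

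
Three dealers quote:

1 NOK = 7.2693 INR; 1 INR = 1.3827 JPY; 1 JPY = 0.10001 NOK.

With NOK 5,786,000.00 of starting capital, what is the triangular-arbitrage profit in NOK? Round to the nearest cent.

Profit: NOK 30,241.24

Profitable loop is NOK → INR → JPY → NOK:
NOK 5,786,000.00 × 7.2693 = INR 42,060,169.80
INR 42,060,169.80 × 1.3827 = JPY 58,156,597
JPY 58,156,597 × 0.10001 = NOK 5,816,241.24
Profit = NOK 5,816,241.24 − NOK 5,786,000.00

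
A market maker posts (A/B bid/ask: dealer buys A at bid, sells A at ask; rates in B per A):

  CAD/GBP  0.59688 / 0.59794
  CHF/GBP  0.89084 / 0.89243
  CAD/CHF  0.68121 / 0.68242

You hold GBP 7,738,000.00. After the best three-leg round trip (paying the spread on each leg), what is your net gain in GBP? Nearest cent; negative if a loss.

Best loop GBP → CAD → CHF → GBP:
GBP 7,738,000.00 ÷ 0.59794 (buy CAD at ask) = CAD 12,941,097.77
CAD 12,941,097.77 × 0.68121 (sell CAD at bid) = CHF 8,815,605.21
CHF 8,815,605.21 × 0.89084 (sell CHF at bid) = GBP 7,853,293.75

Net profit: GBP 115,293.75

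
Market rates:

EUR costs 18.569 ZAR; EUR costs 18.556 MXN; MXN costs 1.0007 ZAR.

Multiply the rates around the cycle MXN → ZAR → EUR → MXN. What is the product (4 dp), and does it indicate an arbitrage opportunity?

Around MXN → ZAR → EUR → MXN: 1 × 1.0007 ÷ 18.569 × 18.556 = 0.999999
Product ≈ 1 (deviation 0.000%, within rounding noise).

1.0000 (no arbitrage)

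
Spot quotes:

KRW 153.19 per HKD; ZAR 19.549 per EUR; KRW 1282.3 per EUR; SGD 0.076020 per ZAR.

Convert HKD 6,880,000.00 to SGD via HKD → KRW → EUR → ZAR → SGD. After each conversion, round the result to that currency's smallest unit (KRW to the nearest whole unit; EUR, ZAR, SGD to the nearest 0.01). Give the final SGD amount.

SGD 1,221,466.67

HKD 6,880,000.00 × 153.19 = KRW 1,053,947,200
KRW 1,053,947,200 ÷ 1282.3 = EUR 821,919.36
EUR 821,919.36 × 19.549 = ZAR 16,067,701.57
ZAR 16,067,701.57 × 0.076020 = SGD 1,221,466.67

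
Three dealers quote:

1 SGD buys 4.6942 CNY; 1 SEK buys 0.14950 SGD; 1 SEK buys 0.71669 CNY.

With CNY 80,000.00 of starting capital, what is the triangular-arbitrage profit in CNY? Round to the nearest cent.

Profit: CNY 1,699.34

Profitable loop is CNY → SGD → SEK → CNY:
CNY 80,000.00 ÷ 4.6942 = SGD 17,042.31
SGD 17,042.31 ÷ 0.14950 = SEK 113,995.37
SEK 113,995.37 × 0.71669 = CNY 81,699.34
Profit = CNY 81,699.34 − CNY 80,000.00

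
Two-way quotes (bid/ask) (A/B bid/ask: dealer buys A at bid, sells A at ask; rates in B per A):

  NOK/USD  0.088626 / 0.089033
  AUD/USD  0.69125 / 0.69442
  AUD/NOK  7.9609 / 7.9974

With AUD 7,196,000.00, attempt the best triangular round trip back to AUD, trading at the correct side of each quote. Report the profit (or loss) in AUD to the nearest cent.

Best loop AUD → NOK → USD → AUD:
AUD 7,196,000.00 × 7.9609 (sell AUD at bid) = NOK 57,286,636.40
NOK 57,286,636.40 × 0.088626 (sell NOK at bid) = USD 5,077,085.44
USD 5,077,085.44 ÷ 0.69442 (buy AUD at ask) = AUD 7,311,260.39

Net profit: AUD 115,260.39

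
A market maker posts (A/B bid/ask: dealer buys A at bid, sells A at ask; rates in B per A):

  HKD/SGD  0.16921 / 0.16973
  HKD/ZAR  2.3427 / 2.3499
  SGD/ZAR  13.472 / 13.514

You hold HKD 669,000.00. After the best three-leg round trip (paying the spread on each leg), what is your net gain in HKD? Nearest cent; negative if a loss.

Net profit: HKD 14,282.46

Best loop HKD → ZAR → SGD → HKD:
HKD 669,000.00 × 2.3427 (sell HKD at bid) = ZAR 1,567,266.30
ZAR 1,567,266.30 ÷ 13.514 (buy SGD at ask) = SGD 115,973.53
SGD 115,973.53 ÷ 0.16973 (buy HKD at ask) = HKD 683,282.46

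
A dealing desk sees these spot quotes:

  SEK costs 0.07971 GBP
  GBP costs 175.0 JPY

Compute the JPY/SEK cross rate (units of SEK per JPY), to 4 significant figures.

1 JPY ÷ 175.0 = 0.00571429 GBP
0.00571429 GBP ÷ 0.07971 = 0.0716884 SEK

JPY/SEK = 0.07169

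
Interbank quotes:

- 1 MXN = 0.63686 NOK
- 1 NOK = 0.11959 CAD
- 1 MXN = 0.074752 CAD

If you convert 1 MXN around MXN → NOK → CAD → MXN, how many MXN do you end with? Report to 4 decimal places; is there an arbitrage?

Around MXN → NOK → CAD → MXN: 1 × 0.63686 × 0.11959 ÷ 0.074752 = 1.018864
Product > 1; profitable direction is MXN → NOK → CAD → MXN.

1.0189 (arbitrage exists)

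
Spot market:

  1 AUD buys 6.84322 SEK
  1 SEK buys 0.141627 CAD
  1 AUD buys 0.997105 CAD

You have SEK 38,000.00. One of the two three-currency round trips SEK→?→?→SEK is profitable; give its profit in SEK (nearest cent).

Profit: SEK 1,094.70

Profitable loop is SEK → AUD → CAD → SEK:
SEK 38,000.00 ÷ 6.84322 = AUD 5,552.94
AUD 5,552.94 × 0.997105 = CAD 5,536.87
CAD 5,536.87 ÷ 0.141627 = SEK 39,094.70
Profit = SEK 39,094.70 − SEK 38,000.00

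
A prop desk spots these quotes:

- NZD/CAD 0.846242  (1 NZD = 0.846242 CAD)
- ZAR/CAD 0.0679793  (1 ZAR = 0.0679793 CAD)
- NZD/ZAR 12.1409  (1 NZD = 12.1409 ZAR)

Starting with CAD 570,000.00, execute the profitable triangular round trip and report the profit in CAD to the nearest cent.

Profit: CAD 14,442.60

Profitable loop is CAD → ZAR → NZD → CAD:
CAD 570,000.00 ÷ 0.0679793 = ZAR 8,384,905.41
ZAR 8,384,905.41 ÷ 12.1409 = NZD 690,632.94
NZD 690,632.94 × 0.846242 = CAD 584,442.60
Profit = CAD 584,442.60 − CAD 570,000.00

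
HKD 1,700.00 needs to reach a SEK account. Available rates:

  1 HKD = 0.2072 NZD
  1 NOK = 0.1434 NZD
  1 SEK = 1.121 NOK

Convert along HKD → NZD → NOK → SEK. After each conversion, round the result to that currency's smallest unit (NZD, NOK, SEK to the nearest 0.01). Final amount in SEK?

HKD 1,700.00 × 0.2072 = NZD 352.24
NZD 352.24 ÷ 0.1434 = NOK 2,456.35
NOK 2,456.35 ÷ 1.121 = SEK 2,191.21

SEK 2,191.21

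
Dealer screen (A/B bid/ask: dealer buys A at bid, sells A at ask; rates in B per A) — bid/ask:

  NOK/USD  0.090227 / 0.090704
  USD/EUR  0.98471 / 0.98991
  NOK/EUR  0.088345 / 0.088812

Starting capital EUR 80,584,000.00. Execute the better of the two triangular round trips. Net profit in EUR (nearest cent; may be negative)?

Net profit: EUR 32,146.83

Best loop EUR → NOK → USD → EUR:
EUR 80,584,000.00 ÷ 0.088812 (buy NOK at ask) = NOK 907,354,861.96
NOK 907,354,861.96 × 0.090227 (sell NOK at bid) = USD 81,867,907.13
USD 81,867,907.13 × 0.98471 (sell USD at bid) = EUR 80,616,146.83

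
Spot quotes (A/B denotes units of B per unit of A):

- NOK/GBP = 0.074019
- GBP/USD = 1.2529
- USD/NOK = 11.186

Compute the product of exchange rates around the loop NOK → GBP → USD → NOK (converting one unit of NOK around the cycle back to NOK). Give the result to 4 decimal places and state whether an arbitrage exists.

1.0374 (arbitrage exists)

Around NOK → GBP → USD → NOK: 1 × 0.074019 × 1.2529 × 11.186 = 1.037372
Product > 1; profitable direction is NOK → GBP → USD → NOK.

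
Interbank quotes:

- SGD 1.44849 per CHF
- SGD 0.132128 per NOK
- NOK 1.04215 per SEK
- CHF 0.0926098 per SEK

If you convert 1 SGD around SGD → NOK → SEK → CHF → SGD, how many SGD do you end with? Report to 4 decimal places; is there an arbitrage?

Around SGD → NOK → SEK → CHF → SGD: 1 ÷ 0.132128 ÷ 1.04215 × 0.0926098 × 1.44849 = 0.974198
Product < 1; profitable direction is SGD → CHF → SEK → NOK → SGD.

0.9742 (arbitrage exists)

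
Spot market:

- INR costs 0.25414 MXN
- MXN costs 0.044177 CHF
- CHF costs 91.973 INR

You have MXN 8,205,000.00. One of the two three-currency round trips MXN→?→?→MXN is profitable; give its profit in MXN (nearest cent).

Profit: MXN 267,433.79

Profitable loop is MXN → CHF → INR → MXN:
MXN 8,205,000.00 × 0.044177 = CHF 362,472.29
CHF 362,472.29 × 91.973 = INR 33,337,663.47
INR 33,337,663.47 × 0.25414 = MXN 8,472,433.79
Profit = MXN 8,472,433.79 − MXN 8,205,000.00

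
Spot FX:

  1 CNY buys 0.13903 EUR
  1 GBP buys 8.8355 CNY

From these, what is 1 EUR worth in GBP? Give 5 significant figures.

1 EUR ÷ 0.13903 = 7.19269 CNY
7.19269 CNY ÷ 8.8355 = 0.814067 GBP

EUR/GBP = 0.81407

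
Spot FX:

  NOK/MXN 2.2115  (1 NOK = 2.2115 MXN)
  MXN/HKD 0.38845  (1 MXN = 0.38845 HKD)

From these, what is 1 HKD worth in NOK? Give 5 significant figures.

HKD/NOK = 1.1641

1 HKD ÷ 0.38845 = 2.57433 MXN
2.57433 MXN ÷ 2.2115 = 1.16407 NOK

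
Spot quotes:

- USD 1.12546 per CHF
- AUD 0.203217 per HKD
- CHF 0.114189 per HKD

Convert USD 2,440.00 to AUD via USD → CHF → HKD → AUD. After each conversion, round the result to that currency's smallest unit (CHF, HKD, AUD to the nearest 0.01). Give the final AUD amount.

AUD 3,858.29

USD 2,440.00 ÷ 1.12546 = CHF 2,168.00
CHF 2,168.00 ÷ 0.114189 = HKD 18,986.07
HKD 18,986.07 × 0.203217 = AUD 3,858.29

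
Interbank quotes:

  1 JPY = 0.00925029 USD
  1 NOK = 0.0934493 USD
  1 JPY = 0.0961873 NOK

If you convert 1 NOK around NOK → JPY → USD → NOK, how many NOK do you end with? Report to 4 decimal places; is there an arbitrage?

Around NOK → JPY → USD → NOK: 1 ÷ 0.0961873 × 0.00925029 ÷ 0.0934493 = 1.029109
Product > 1; profitable direction is NOK → JPY → USD → NOK.

1.0291 (arbitrage exists)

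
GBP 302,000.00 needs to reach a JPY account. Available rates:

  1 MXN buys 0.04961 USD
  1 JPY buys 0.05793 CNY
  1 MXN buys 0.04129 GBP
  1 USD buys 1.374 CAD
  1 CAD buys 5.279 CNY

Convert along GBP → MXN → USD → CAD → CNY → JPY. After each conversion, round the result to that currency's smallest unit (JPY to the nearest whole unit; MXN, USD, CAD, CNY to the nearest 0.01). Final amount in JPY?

GBP 302,000.00 ÷ 0.04129 = MXN 7,314,119.64
MXN 7,314,119.64 × 0.04961 = USD 362,853.48
USD 362,853.48 × 1.374 = CAD 498,560.68
CAD 498,560.68 × 5.279 = CNY 2,631,901.83
CNY 2,631,901.83 ÷ 0.05793 = JPY 45,432,450

JPY 45,432,450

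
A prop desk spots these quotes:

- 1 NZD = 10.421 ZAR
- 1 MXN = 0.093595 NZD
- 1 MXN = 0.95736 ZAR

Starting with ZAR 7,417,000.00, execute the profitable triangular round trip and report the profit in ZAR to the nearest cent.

Profit: ZAR 139,401.85

Profitable loop is ZAR → MXN → NZD → ZAR:
ZAR 7,417,000.00 ÷ 0.95736 = MXN 7,747,346.87
MXN 7,747,346.87 × 0.093595 = NZD 725,112.93
NZD 725,112.93 × 10.421 = ZAR 7,556,401.85
Profit = ZAR 7,556,401.85 − ZAR 7,417,000.00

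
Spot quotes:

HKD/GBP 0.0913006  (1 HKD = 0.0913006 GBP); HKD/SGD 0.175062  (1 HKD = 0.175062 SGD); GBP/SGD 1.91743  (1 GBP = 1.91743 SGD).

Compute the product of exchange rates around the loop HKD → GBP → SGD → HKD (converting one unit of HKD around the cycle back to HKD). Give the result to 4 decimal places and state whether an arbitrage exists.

1.0000 (no arbitrage)

Around HKD → GBP → SGD → HKD: 1 × 0.0913006 × 1.91743 ÷ 0.175062 = 1.000003
Product ≈ 1 (deviation 0.000%, within rounding noise).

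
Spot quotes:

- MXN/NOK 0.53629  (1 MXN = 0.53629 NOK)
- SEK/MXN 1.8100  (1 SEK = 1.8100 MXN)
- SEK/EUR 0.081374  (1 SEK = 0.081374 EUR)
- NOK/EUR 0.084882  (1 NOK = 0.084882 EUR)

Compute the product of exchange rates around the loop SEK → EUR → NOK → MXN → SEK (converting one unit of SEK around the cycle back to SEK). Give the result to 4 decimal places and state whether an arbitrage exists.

0.9876 (arbitrage exists)

Around SEK → EUR → NOK → MXN → SEK: 1 × 0.081374 ÷ 0.084882 ÷ 0.53629 ÷ 1.8100 = 0.987624
Product < 1; profitable direction is SEK → MXN → NOK → EUR → SEK.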